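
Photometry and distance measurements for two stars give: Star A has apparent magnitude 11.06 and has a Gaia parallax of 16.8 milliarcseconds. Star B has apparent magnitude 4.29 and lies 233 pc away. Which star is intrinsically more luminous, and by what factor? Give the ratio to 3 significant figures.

Star B is more luminous, by a factor of 7820.

Star A: p = 16.8 mas = 0.0168″ → d = 1/p = 59.52 pc
Star A: M = m − 5 log₁₀ d + 5 = 11.06 − 5·1.7747 + 5 = 7.187
Star B: M = m − 5 log₁₀ d + 5 = 4.29 − 5·2.3674 + 5 = -2.547
ΔM = M_A − M_B = 7.187 − (-2.547) = 9.733; smaller M is more luminous → Star B.
L ratio = 10^(0.4 |ΔM|) = 10^3.893 = 7822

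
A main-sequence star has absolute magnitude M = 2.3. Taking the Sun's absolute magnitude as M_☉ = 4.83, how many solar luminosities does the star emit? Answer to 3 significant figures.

L/L_☉ ≈ 10.3

M − M_☉ = 2.3 − 4.83 = -2.530
L/L_☉ = 10^(−0.4 (M − M_☉)) = 10^1.012 = 10.28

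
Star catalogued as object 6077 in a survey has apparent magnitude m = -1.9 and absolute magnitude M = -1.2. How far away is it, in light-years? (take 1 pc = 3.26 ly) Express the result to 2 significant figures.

d ≈ 24 ly

μ = m − M = -0.700
m − M = 5 log₁₀ d − 5
log₁₀ d = (m − M)/5 + 1 = 0.8600
d = 10^0.8600 = 7.244 pc
= 23.62 ly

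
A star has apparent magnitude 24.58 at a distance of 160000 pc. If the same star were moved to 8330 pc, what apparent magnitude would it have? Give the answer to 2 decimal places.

m ≈ 18.16

Flux ∝ 1/d², so Δm = 5 log₁₀(d₂/d₁) = 5 log₁₀(8330/160000) = -6.417
m₂ = m₁ + Δm = 24.58 + (-6.417) = 18.163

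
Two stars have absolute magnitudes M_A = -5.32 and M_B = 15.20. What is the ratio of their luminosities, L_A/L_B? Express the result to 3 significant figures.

ΔM = M_A − M_B = -20.52
L_A/L_B = 10^(−0.4 ΔM) = 10^8.208 = 1.614×10^8

L_A/L_B ≈ 1.61×10^8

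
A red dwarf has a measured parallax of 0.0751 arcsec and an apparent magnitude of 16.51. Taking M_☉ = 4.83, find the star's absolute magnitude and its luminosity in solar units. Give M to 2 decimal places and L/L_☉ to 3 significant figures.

M ≈ 15.89; L/L_☉ ≈ 3.77×10^-5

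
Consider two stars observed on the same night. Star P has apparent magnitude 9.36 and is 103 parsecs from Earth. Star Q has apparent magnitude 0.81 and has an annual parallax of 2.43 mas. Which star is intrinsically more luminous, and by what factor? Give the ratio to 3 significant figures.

Star Q is more luminous, by a factor of 42000.

Star P: M = m − 5 log₁₀ d + 5 = 9.36 − 5·2.0128 + 5 = 4.296
Star Q: p = 2.43 mas = 2.43×10^-3″ → d = 1/p = 411.5 pc
Star Q: M = m − 5 log₁₀ d + 5 = 0.81 − 5·2.6144 + 5 = -7.262
ΔM = M_P − M_Q = 4.296 − (-7.262) = 11.558; smaller M is more luminous → Star Q.
L ratio = 10^(0.4 |ΔM|) = 10^4.623 = 41990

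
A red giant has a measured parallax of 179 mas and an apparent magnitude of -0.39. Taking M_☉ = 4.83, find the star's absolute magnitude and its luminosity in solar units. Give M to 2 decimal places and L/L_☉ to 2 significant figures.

d = 1/p = 1000/179 mas = 5.587 pc
M = m − 5 log₁₀ d + 5 = -0.39 − 5·0.7471 + 5 = 0.874
M − M_☉ = 0.874 − 4.83 = -3.956
L/L_☉ = 10^(−0.4 × -3.956) = 38.22

M ≈ 0.87; L/L_☉ ≈ 38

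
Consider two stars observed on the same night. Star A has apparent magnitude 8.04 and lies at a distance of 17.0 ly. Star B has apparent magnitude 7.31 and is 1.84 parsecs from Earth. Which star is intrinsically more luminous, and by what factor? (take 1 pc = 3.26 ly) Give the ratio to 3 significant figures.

Star A is more luminous, by a factor of 4.10.

Star A: d = 17.0 ly / 3.26 = 5.215 pc
Star A: M = m − 5 log₁₀ d + 5 = 8.04 − 5·0.7172 + 5 = 9.454
Star B: M = m − 5 log₁₀ d + 5 = 7.31 − 5·0.2648 + 5 = 10.986
ΔM = M_A − M_B = 9.454 − (10.986) = -1.532; smaller M is more luminous → Star A.
L ratio = 10^(0.4 |ΔM|) = 10^0.613 = 4.100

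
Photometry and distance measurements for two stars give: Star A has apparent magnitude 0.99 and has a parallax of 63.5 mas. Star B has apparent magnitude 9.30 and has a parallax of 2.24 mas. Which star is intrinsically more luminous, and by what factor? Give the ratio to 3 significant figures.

Star A: p = 63.5 mas = 0.0635″ → d = 1/p = 15.75 pc
Star A: M = m − 5 log₁₀ d + 5 = 0.99 − 5·1.1972 + 5 = 0.004
Star B: p = 2.24 mas = 2.24×10^-3″ → d = 1/p = 446.4 pc
Star B: M = m − 5 log₁₀ d + 5 = 9.30 − 5·2.6498 + 5 = 1.051
ΔM = M_A − M_B = 0.004 − (1.051) = -1.047; smaller M is more luminous → Star A.
L ratio = 10^(0.4 |ΔM|) = 10^0.419 = 2.624

Star A is more luminous, by a factor of 2.62.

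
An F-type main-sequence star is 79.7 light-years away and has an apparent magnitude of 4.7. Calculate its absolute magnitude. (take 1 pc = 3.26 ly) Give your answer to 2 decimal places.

M ≈ 2.76

d = 79.7 ly / 3.26 = 24.45 pc
5 log₁₀(d/10 pc) = 5 log₁₀(24.45) − 5 = 1.941
M = m − 5 log₁₀(d/10) = 4.7 − 1.941 = 2.759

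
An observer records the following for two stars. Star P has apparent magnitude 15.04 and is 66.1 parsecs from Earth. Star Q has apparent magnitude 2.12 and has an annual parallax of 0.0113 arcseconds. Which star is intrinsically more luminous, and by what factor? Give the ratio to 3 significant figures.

Star P: M = m − 5 log₁₀ d + 5 = 15.04 − 5·1.8202 + 5 = 10.939
Star Q: d = 1/p = 1/0.0113″ = 88.50 pc
Star Q: M = m − 5 log₁₀ d + 5 = 2.12 − 5·1.9469 + 5 = -2.615
ΔM = M_P − M_Q = 10.939 − (-2.615) = 13.554; smaller M is more luminous → Star Q.
L ratio = 10^(0.4 |ΔM|) = 10^5.421 = 263900

Star Q is more luminous, by a factor of 264000.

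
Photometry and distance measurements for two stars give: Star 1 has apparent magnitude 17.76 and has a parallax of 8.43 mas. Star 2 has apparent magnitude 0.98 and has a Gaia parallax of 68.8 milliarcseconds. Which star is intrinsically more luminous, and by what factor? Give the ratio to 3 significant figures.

Star 2 is more luminous, by a factor of 77400.

Star 1: p = 8.43 mas = 8.43×10^-3″ → d = 1/p = 118.6 pc
Star 1: M = m − 5 log₁₀ d + 5 = 17.76 − 5·2.0742 + 5 = 12.389
Star 2: p = 68.8 mas = 0.0688″ → d = 1/p = 14.53 pc
Star 2: M = m − 5 log₁₀ d + 5 = 0.98 − 5·1.1624 + 5 = 0.168
ΔM = M_1 − M_2 = 12.389 − (0.168) = 12.221; smaller M is more luminous → Star 2.
L ratio = 10^(0.4 |ΔM|) = 10^4.888 = 77350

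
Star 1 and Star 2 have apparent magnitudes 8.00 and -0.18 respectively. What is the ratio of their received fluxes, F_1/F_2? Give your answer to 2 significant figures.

F_1/F_2 ≈ 5.3×10^-4

Magnitude difference = 8.18
Flux ratio = 10^(−0.4 Δm) = 10^(−0.4 × 8.18) = 10^-3.272 = 5.346×10^-4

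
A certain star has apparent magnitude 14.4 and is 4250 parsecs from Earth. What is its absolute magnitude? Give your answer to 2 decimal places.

M ≈ 1.26

5 log₁₀(d/10 pc) = 5 log₁₀(4250) − 5 = 13.142
M = m − 5 log₁₀(d/10) = 14.4 − 13.142 = 1.258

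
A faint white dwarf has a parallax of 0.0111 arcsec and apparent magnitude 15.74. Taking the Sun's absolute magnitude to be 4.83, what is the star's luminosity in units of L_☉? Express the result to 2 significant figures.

L/L_☉ ≈ 3.5×10^-3

d = 1/p = 1/0.0111″ = 90.09 pc
M = m − 5 log₁₀ d + 5 = 15.74 − 5·1.9547 + 5 = 10.967
M − M_☉ = 10.967 − 4.83 = 6.137
L/L_☉ = 10^(−0.4 × 6.137) = 3.510×10^-3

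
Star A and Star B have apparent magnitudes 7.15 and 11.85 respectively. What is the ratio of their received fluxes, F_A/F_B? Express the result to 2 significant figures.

F_A/F_B ≈ 76

Magnitude difference = -4.70
Flux ratio = 10^(−0.4 Δm) = 10^(−0.4 × -4.70) = 10^1.880 = 75.86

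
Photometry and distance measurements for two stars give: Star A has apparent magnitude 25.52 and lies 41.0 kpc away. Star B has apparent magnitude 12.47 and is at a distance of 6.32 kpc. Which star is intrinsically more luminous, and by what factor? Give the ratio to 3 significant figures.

Star B is more luminous, by a factor of 3940.

Star A: d = 41.0 kpc = 41000 pc
Star A: M = m − 5 log₁₀ d + 5 = 25.52 − 5·4.6128 + 5 = 7.456
Star B: d = 6.32 kpc = 6320 pc
Star B: M = m − 5 log₁₀ d + 5 = 12.47 − 5·3.8007 + 5 = -1.534
ΔM = M_A − M_B = 7.456 − (-1.534) = 8.990; smaller M is more luminous → Star B.
L ratio = 10^(0.4 |ΔM|) = 10^3.596 = 3943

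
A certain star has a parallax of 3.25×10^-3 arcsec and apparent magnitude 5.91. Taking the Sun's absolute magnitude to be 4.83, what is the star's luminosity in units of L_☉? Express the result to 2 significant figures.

L/L_☉ ≈ 350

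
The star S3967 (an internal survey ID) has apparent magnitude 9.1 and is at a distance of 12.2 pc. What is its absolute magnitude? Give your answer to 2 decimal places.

5 log₁₀(d/10 pc) = 5 log₁₀(12.20) − 5 = 0.432
M = m − 5 log₁₀(d/10) = 9.1 − 0.432 = 8.668

M ≈ 8.67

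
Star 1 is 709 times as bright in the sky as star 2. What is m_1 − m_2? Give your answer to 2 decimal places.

m_1 − m_2 ≈ -7.13

Pogson: Δm = −2.5 log₁₀(ratio) = −2.5 log₁₀(709) = −2.5 × 2.8506 = -7.127
Star 1 is brighter, so it has the smaller magnitude: the difference is negative.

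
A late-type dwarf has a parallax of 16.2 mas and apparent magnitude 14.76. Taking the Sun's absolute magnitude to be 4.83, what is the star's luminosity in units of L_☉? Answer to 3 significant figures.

L/L_☉ ≈ 4.06×10^-3

d = 1/p = 1000/16.2 mas = 61.73 pc
M = m − 5 log₁₀ d + 5 = 14.76 − 5·1.7905 + 5 = 10.808
M − M_☉ = 10.808 − 4.83 = 5.978
L/L_☉ = 10^(−0.4 × 5.978) = 4.064×10^-3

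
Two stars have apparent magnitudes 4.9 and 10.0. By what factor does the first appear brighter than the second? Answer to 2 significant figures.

110

Δm = 4.9 − (10.0) = -5.1
Flux ratio = 10^(−0.4 Δm) = 10^(−0.4 × -5.1) = 10^2.040 = 109.6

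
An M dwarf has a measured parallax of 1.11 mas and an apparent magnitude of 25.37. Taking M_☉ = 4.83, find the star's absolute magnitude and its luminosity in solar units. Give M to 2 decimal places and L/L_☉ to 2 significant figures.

M ≈ 15.60; L/L_☉ ≈ 4.9×10^-5

d = 1/p = 1000/1.11 mas = 900.9 pc
M = m − 5 log₁₀ d + 5 = 25.37 − 5·2.9547 + 5 = 15.597
M − M_☉ = 15.597 − 4.83 = 10.767
L/L_☉ = 10^(−0.4 × 10.767) = 4.936×10^-5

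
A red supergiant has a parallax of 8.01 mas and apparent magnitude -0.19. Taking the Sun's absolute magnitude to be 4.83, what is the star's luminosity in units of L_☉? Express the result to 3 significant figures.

d = 1/p = 1000/8.01 mas = 124.8 pc
M = m − 5 log₁₀ d + 5 = -0.19 − 5·2.0964 + 5 = -5.672
M − M_☉ = -5.672 − 4.83 = -10.502
L/L_☉ = 10^(−0.4 × -10.502) = 15880

L/L_☉ ≈ 15900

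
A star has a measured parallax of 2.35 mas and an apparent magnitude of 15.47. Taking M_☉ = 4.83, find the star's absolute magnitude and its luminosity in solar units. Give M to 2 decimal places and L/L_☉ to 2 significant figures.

M ≈ 7.33; L/L_☉ ≈ 0.10

d = 1/p = 1000/2.35 mas = 425.5 pc
M = m − 5 log₁₀ d + 5 = 15.47 − 5·2.6289 + 5 = 7.325
M − M_☉ = 7.325 − 4.83 = 2.495
L/L_☉ = 10^(−0.4 × 2.495) = 0.1004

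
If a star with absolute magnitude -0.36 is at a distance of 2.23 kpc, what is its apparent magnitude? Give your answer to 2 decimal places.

m ≈ 11.38

d = 2.23 kpc = 2230 pc
m = M + 5 log₁₀ d − 5 = -0.36 + 5·3.3483 − 5 = 11.382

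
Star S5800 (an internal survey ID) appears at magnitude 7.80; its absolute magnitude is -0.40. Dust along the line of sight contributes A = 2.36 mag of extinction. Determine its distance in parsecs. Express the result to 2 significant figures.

m − M = 5 log₁₀(d/10 pc) + A  ⇒  7.80 − (-0.40) − 2.36 = 5 log₁₀(d/10)
5.840 = 5 log₁₀(d/10)
log₁₀ d = (m − M − A)/5 + 1 = 2.1680
d = 10^2.1680 = 147.2 pc

d ≈ 150 pc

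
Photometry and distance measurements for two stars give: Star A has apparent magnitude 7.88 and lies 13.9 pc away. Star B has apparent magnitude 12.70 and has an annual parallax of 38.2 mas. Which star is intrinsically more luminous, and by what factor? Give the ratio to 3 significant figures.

Star A is more luminous, by a factor of 23.9.

Star A: M = m − 5 log₁₀ d + 5 = 7.88 − 5·1.1430 + 5 = 7.165
Star B: p = 38.2 mas = 0.0382″ → d = 1/p = 26.18 pc
Star B: M = m − 5 log₁₀ d + 5 = 12.70 − 5·1.4179 + 5 = 10.610
ΔM = M_A − M_B = 7.165 − (10.610) = -3.445; smaller M is more luminous → Star A.
L ratio = 10^(0.4 |ΔM|) = 10^1.378 = 23.89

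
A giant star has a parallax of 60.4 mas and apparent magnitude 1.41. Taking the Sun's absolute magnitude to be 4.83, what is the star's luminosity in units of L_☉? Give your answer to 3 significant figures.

L/L_☉ ≈ 64.0

d = 1/p = 1000/60.4 mas = 16.56 pc
M = m − 5 log₁₀ d + 5 = 1.41 − 5·1.2190 + 5 = 0.315
M − M_☉ = 0.315 − 4.83 = -4.515
L/L_☉ = 10^(−0.4 × -4.515) = 63.96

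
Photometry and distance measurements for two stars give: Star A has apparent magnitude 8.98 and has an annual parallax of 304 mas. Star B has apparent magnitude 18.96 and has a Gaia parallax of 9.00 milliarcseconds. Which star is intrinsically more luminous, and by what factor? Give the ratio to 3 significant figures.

Star A: p = 304 mas = 0.304″ → d = 1/p = 3.289 pc
Star A: M = m − 5 log₁₀ d + 5 = 8.98 − 5·0.5171 + 5 = 11.394
Star B: p = 9.00 mas = 9.00×10^-3″ → d = 1/p = 111.1 pc
Star B: M = m − 5 log₁₀ d + 5 = 18.96 − 5·2.0458 + 5 = 13.731
ΔM = M_A − M_B = 11.394 − (13.731) = -2.337; smaller M is more luminous → Star A.
L ratio = 10^(0.4 |ΔM|) = 10^0.935 = 8.605

Star A is more luminous, by a factor of 8.60.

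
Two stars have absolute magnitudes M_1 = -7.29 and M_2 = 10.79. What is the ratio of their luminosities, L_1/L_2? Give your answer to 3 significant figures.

ΔM = M_1 − M_2 = -18.08
L_1/L_2 = 10^(−0.4 ΔM) = 10^7.232 = 1.706×10^7

L_1/L_2 ≈ 1.71×10^7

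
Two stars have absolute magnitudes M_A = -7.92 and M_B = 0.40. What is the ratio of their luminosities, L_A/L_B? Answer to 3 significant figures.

L_A/L_B ≈ 2130

ΔM = M_A − M_B = -8.32
L_A/L_B = 10^(−0.4 ΔM) = 10^3.328 = 2128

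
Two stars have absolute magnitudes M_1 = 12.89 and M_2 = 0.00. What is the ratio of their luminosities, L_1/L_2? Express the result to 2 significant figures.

ΔM = M_1 − M_2 = 12.89
L_1/L_2 = 10^(−0.4 ΔM) = 10^-5.156 = 6.982×10^-6

L_1/L_2 ≈ 7.0×10^-6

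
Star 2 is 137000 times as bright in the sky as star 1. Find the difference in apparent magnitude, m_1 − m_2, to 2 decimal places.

m_1 − m_2 ≈ 12.84

Pogson: Δm = −2.5 log₁₀(ratio) = −2.5 log₁₀(137000) = −2.5 × 5.1367 = -12.842
Star 2 is brighter so has the smaller magnitude: m_1 − m_2 is positive.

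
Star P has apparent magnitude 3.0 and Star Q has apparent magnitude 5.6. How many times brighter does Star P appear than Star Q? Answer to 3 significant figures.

11.0

Magnitude difference = -2.6
Flux ratio = 10^(−0.4 Δm) = 10^(−0.4 × -2.6) = 10^1.040 = 10.96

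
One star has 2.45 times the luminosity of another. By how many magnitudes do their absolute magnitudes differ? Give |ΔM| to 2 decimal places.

Pogson: ΔM = −2.5 log₁₀(ratio) = −2.5 log₁₀(2.45) = −2.5 × 0.3892 = -0.973

|ΔM| ≈ 0.97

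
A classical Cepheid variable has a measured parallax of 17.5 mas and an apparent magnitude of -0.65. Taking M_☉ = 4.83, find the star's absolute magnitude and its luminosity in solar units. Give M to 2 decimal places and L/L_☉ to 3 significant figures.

d = 1/p = 1000/17.5 mas = 57.14 pc
M = m − 5 log₁₀ d + 5 = -0.65 − 5·1.7570 + 5 = -4.435
M − M_☉ = -4.435 − 4.83 = -9.265
L/L_☉ = 10^(−0.4 × -9.265) = 5081

M ≈ -4.43; L/L_☉ ≈ 5080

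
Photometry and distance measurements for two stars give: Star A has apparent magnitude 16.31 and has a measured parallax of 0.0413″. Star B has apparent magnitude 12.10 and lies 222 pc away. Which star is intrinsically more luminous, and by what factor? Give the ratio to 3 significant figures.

Star A: d = 1/p = 1/0.0413″ = 24.21 pc
Star A: M = m − 5 log₁₀ d + 5 = 16.31 − 5·1.3840 + 5 = 14.390
Star B: M = m − 5 log₁₀ d + 5 = 12.10 − 5·2.3464 + 5 = 5.368
ΔM = M_A − M_B = 14.390 − (5.368) = 9.022; smaller M is more luminous → Star B.
L ratio = 10^(0.4 |ΔM|) = 10^3.609 = 4061

Star B is more luminous, by a factor of 4060.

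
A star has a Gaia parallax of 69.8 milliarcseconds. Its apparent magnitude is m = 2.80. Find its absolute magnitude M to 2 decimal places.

M ≈ 2.02

p = 69.8 mas = 0.0698″ → d = 1/p = 14.33 pc
5 log₁₀(d/10 pc) = 5 log₁₀(14.33) − 5 = 0.781
M = m − 5 log₁₀(d/10) = 2.80 − 0.781 = 2.019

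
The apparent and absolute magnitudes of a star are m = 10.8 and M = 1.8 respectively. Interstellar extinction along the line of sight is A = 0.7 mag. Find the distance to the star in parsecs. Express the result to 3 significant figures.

d ≈ 457 pc

m − M = 5 log₁₀(d/10 pc) + A  ⇒  10.8 − (1.8) − 0.7 = 5 log₁₀(d/10)
8.300 = 5 log₁₀(d/10)
log₁₀ d = (m − M − A)/5 + 1 = 2.6600
d = 10^2.6600 = 457.1 pc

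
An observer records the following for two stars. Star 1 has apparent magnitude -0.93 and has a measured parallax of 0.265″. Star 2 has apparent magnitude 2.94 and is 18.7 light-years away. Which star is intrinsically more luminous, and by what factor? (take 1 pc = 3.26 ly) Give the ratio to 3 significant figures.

Star 1 is more luminous, by a factor of 15.3.

Star 1: d = 1/p = 1/0.265″ = 3.774 pc
Star 1: M = m − 5 log₁₀ d + 5 = -0.93 − 5·0.5768 + 5 = 1.186
Star 2: d = 18.7 ly / 3.26 = 5.736 pc
Star 2: M = m − 5 log₁₀ d + 5 = 2.94 − 5·0.7586 + 5 = 4.147
ΔM = M_1 − M_2 = 1.186 − (4.147) = -2.961; smaller M is more luminous → Star 1.
L ratio = 10^(0.4 |ΔM|) = 10^1.184 = 15.28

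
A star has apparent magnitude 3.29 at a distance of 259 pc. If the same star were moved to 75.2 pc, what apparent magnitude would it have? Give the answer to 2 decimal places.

m ≈ 0.60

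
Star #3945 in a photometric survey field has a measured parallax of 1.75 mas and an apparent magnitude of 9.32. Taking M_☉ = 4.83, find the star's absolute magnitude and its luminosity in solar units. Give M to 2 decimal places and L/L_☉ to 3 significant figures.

M ≈ 0.54; L/L_☉ ≈ 52.2

d = 1/p = 1000/1.75 mas = 571.4 pc
M = m − 5 log₁₀ d + 5 = 9.32 − 5·2.7570 + 5 = 0.535
M − M_☉ = 0.535 − 4.83 = -4.295
L/L_☉ = 10^(−0.4 × -4.295) = 52.23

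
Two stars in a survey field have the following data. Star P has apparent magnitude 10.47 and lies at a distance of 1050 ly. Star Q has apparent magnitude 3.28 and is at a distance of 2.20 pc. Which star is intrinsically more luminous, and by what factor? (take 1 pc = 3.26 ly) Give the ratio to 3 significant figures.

Star P: d = 1050 ly / 3.26 = 322.1 pc
Star P: M = m − 5 log₁₀ d + 5 = 10.47 − 5·2.5080 + 5 = 2.930
Star Q: M = m − 5 log₁₀ d + 5 = 3.28 − 5·0.3424 + 5 = 6.568
ΔM = M_P − M_Q = 2.930 − (6.568) = -3.638; smaller M is more luminous → Star P.
L ratio = 10^(0.4 |ΔM|) = 10^1.455 = 28.52

Star P is more luminous, by a factor of 28.5.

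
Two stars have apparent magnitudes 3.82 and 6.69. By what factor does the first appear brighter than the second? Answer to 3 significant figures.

14.1

Δm = 3.82 − (6.69) = -2.87
Flux ratio = 10^(−0.4 Δm) = 10^(−0.4 × -2.87) = 10^1.148 = 14.06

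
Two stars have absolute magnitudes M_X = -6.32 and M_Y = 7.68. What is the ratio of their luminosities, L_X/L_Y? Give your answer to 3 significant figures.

ΔM = M_X − M_Y = -14.00
L_X/L_Y = 10^(−0.4 ΔM) = 10^5.600 = 398100

L_X/L_Y ≈ 398000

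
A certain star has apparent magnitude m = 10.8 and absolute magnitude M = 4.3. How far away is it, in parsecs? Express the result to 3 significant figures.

d ≈ 200 pc

μ = m − M = 6.500
m − M = 5 log₁₀ d − 5
log₁₀ d = (m − M)/5 + 1 = 2.3000
d = 10^2.3000 = 199.5 pc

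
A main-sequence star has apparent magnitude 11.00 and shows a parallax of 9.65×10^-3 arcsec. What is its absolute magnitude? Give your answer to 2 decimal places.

M ≈ 5.92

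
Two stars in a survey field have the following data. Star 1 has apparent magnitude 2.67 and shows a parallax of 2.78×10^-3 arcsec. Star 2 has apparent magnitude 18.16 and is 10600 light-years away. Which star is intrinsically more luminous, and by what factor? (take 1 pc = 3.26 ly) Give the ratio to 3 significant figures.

Star 1 is more luminous, by a factor of 19200.

Star 1: d = 1/p = 1/2.78×10^-3″ = 359.7 pc
Star 1: M = m − 5 log₁₀ d + 5 = 2.67 − 5·2.5560 + 5 = -5.110
Star 2: d = 10600 ly / 3.26 = 3252 pc
Star 2: M = m − 5 log₁₀ d + 5 = 18.16 − 5·3.5121 + 5 = 5.600
ΔM = M_1 − M_2 = -5.110 − (5.600) = -10.709; smaller M is more luminous → Star 1.
L ratio = 10^(0.4 |ΔM|) = 10^4.284 = 19220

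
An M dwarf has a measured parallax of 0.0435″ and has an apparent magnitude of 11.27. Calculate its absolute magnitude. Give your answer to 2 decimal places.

M ≈ 9.46

d = 1/p = 1/0.0435″ = 22.99 pc
5 log₁₀(d/10 pc) = 5 log₁₀(22.99) − 5 = 1.808
M = m − 5 log₁₀(d/10) = 11.27 − 1.808 = 9.462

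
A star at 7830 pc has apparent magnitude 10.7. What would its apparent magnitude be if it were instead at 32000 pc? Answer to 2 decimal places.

m ≈ 13.76

Flux ∝ 1/d², so Δm = 5 log₁₀(d₂/d₁) = 5 log₁₀(32000/7830) = 3.057
m₂ = m₁ + Δm = 10.7 + (3.057) = 13.757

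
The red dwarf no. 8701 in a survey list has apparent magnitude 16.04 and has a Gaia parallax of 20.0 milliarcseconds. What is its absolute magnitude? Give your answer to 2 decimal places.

M ≈ 12.55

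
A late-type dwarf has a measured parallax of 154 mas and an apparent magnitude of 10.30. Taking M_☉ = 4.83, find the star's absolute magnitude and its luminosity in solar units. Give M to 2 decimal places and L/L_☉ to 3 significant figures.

d = 1/p = 1000/154 mas = 6.494 pc
M = m − 5 log₁₀ d + 5 = 10.30 − 5·0.8125 + 5 = 11.238
M − M_☉ = 11.238 − 4.83 = 6.408
L/L_☉ = 10^(−0.4 × 6.408) = 2.735×10^-3

M ≈ 11.24; L/L_☉ ≈ 2.74×10^-3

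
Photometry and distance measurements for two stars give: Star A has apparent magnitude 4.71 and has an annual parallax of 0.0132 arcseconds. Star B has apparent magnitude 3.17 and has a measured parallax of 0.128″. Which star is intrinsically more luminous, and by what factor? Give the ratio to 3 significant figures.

Star A: d = 1/p = 1/0.0132″ = 75.76 pc
Star A: M = m − 5 log₁₀ d + 5 = 4.71 − 5·1.8794 + 5 = 0.313
Star B: d = 1/p = 1/0.128″ = 7.812 pc
Star B: M = m − 5 log₁₀ d + 5 = 3.17 − 5·0.8928 + 5 = 3.706
ΔM = M_A − M_B = 0.313 − (3.706) = -3.393; smaller M is more luminous → Star A.
L ratio = 10^(0.4 |ΔM|) = 10^1.357 = 22.77

Star A is more luminous, by a factor of 22.8.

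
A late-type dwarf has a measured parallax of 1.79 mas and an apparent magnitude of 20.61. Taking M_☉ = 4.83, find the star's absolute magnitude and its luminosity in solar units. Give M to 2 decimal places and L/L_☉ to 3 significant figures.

M ≈ 11.87; L/L_☉ ≈ 1.52×10^-3

d = 1/p = 1000/1.79 mas = 558.7 pc
M = m − 5 log₁₀ d + 5 = 20.61 − 5·2.7471 + 5 = 11.874
M − M_☉ = 11.874 − 4.83 = 7.044
L/L_☉ = 10^(−0.4 × 7.044) = 1.522×10^-3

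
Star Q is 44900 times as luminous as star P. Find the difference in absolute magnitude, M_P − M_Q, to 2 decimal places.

M_P − M_Q ≈ 11.63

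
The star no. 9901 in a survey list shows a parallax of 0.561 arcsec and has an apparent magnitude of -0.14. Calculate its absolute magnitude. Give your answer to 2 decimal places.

M ≈ 3.60

d = 1/p = 1/0.561″ = 1.783 pc
5 log₁₀(d/10 pc) = 5 log₁₀(1.783) − 5 = -3.745
M = m − 5 log₁₀(d/10) = -0.14 + 3.745 = 3.605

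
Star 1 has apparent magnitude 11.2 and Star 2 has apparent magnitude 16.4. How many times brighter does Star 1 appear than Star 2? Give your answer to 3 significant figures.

120

Magnitude difference = -5.2
Flux ratio = 10^(−0.4 Δm) = 10^(−0.4 × -5.2) = 10^2.080 = 120.2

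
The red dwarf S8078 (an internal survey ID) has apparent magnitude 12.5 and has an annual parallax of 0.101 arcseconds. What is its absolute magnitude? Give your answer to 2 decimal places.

d = 1/p = 1/0.101″ = 9.901 pc
5 log₁₀(d/10 pc) = 5 log₁₀(9.901) − 5 = -0.022
M = m − 5 log₁₀(d/10) = 12.5 + 0.022 = 12.522

M ≈ 12.52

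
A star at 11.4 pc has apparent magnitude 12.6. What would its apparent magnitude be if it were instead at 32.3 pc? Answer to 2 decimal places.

m ≈ 14.86

Flux ∝ 1/d², so Δm = 5 log₁₀(d₂/d₁) = 5 log₁₀(32.3/11.4) = 2.261
m₂ = m₁ + Δm = 12.6 + (2.261) = 14.861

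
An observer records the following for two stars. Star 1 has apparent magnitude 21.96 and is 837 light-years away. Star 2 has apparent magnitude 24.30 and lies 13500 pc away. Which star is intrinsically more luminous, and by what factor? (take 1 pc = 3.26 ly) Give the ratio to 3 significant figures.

Star 2 is more luminous, by a factor of 320.

Star 1: d = 837 ly / 3.26 = 256.7 pc
Star 1: M = m − 5 log₁₀ d + 5 = 21.96 − 5·2.4095 + 5 = 14.912
Star 2: M = m − 5 log₁₀ d + 5 = 24.30 − 5·4.1303 + 5 = 8.648
ΔM = M_1 − M_2 = 14.912 − (8.648) = 6.264; smaller M is more luminous → Star 2.
L ratio = 10^(0.4 |ΔM|) = 10^2.506 = 320.4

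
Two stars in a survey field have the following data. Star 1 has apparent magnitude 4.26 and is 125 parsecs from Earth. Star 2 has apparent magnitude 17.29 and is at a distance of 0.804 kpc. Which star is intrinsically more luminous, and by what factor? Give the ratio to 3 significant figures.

Star 1 is more luminous, by a factor of 3940.

Star 1: M = m − 5 log₁₀ d + 5 = 4.26 − 5·2.0969 + 5 = -1.225
Star 2: d = 0.804 kpc = 804.0 pc
Star 2: M = m − 5 log₁₀ d + 5 = 17.29 − 5·2.9053 + 5 = 7.764
ΔM = M_1 − M_2 = -1.225 − (7.764) = -8.988; smaller M is more luminous → Star 1.
L ratio = 10^(0.4 |ΔM|) = 10^3.595 = 3938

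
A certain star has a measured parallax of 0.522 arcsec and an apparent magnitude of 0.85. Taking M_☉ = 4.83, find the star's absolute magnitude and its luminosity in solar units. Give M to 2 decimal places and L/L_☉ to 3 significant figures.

M ≈ 4.44; L/L_☉ ≈ 1.43

d = 1/p = 1/0.522″ = 1.916 pc
M = m − 5 log₁₀ d + 5 = 0.85 − 5·0.2823 + 5 = 4.438
M − M_☉ = 4.438 − 4.83 = -0.392
L/L_☉ = 10^(−0.4 × -0.392) = 1.434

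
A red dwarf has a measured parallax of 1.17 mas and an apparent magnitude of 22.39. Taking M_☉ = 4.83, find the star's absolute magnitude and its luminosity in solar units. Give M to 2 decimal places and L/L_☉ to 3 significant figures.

d = 1/p = 1000/1.17 mas = 854.7 pc
M = m − 5 log₁₀ d + 5 = 22.39 − 5·2.9318 + 5 = 12.731
M − M_☉ = 12.731 − 4.83 = 7.901
L/L_☉ = 10^(−0.4 × 7.901) = 6.912×10^-4

M ≈ 12.73; L/L_☉ ≈ 6.91×10^-4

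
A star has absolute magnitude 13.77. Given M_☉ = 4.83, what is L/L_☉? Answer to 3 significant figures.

M − M_☉ = 13.77 − 4.83 = 8.940
L/L_☉ = 10^(−0.4 (M − M_☉)) = 10^-3.576 = 2.655×10^-4

L/L_☉ ≈ 2.65×10^-4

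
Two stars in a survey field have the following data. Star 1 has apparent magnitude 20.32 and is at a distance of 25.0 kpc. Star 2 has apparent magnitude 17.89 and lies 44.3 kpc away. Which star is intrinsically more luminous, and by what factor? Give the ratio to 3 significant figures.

Star 2 is more luminous, by a factor of 29.4.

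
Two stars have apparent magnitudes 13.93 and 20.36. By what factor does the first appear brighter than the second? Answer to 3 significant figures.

373

Δm = 13.93 − (20.36) = -6.43
Flux ratio = 10^(−0.4 Δm) = 10^(−0.4 × -6.43) = 10^2.572 = 373.3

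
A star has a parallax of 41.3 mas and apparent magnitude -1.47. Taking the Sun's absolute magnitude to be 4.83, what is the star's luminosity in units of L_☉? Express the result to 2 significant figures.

d = 1/p = 1000/41.3 mas = 24.21 pc
M = m − 5 log₁₀ d + 5 = -1.47 − 5·1.3840 + 5 = -3.390
M − M_☉ = -3.390 − 4.83 = -8.220
L/L_☉ = 10^(−0.4 × -8.220) = 1941

L/L_☉ ≈ 1900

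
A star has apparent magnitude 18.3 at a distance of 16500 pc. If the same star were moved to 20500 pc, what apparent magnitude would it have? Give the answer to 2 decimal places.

m ≈ 18.77

Flux ∝ 1/d², so Δm = 5 log₁₀(d₂/d₁) = 5 log₁₀(20500/16500) = 0.471
m₂ = m₁ + Δm = 18.3 + (0.471) = 18.771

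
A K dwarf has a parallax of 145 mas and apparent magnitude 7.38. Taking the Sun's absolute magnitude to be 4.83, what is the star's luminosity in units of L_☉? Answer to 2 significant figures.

d = 1/p = 1000/145 mas = 6.897 pc
M = m − 5 log₁₀ d + 5 = 7.38 − 5·0.8386 + 5 = 8.187
M − M_☉ = 8.187 − 4.83 = 3.357
L/L_☉ = 10^(−0.4 × 3.357) = 0.04542

L/L_☉ ≈ 0.045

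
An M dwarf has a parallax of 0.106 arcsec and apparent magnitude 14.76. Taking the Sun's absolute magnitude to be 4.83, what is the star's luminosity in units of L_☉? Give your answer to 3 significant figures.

d = 1/p = 1/0.106″ = 9.434 pc
M = m − 5 log₁₀ d + 5 = 14.76 − 5·0.9747 + 5 = 14.887
M − M_☉ = 14.887 − 4.83 = 10.057
L/L_☉ = 10^(−0.4 × 10.057) = 9.493×10^-5

L/L_☉ ≈ 9.49×10^-5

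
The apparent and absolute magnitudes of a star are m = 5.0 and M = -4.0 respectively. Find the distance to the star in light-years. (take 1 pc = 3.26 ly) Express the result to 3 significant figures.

μ = m − M = 9.000
m − M = 5 log₁₀ d − 5
log₁₀ d = (m − M)/5 + 1 = 2.8000
d = 10^2.8000 = 631.0 pc
= 2057 ly

d ≈ 2060 ly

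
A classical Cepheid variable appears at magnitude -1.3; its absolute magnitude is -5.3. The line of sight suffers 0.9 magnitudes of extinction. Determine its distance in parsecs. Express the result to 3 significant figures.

d ≈ 41.7 pc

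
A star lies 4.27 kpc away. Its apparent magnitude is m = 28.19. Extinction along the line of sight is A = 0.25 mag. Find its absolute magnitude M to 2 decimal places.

d = 4.27 kpc = 4270 pc
5 log₁₀(d/10 pc) = 5 log₁₀(4270) − 5 = 13.152
M = m − 5 log₁₀(d/10) − A = 28.19 − 13.152 − 0.25 = 14.788

M ≈ 14.79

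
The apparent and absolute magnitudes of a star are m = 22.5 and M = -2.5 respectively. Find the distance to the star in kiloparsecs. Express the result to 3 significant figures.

d ≈ 1000 kpc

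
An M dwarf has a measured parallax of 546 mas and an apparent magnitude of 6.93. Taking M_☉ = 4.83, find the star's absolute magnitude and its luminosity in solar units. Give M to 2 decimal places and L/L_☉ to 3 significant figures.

M ≈ 10.62; L/L_☉ ≈ 4.85×10^-3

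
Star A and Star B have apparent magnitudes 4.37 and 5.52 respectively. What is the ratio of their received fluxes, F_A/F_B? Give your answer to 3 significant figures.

Δm = 4.37 − (5.52) = -1.15
Flux ratio = 10^(−0.4 Δm) = 10^(−0.4 × -1.15) = 10^0.460 = 2.884

F_A/F_B ≈ 2.88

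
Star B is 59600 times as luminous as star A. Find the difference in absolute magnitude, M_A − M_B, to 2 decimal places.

Pogson: ΔM = −2.5 log₁₀(ratio) = −2.5 log₁₀(59600) = −2.5 × 4.7752 = -11.938
Star B is brighter so has the smaller magnitude: M_A − M_B is positive.

M_A − M_B ≈ 11.94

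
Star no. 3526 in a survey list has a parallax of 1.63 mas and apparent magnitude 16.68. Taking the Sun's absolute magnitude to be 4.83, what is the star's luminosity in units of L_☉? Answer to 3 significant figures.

L/L_☉ ≈ 0.0685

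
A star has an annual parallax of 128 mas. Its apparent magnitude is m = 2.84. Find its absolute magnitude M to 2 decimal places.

M ≈ 3.38

p = 128 mas = 0.128″ → d = 1/p = 7.812 pc
5 log₁₀(d/10 pc) = 5 log₁₀(7.812) − 5 = -0.536
M = m − 5 log₁₀(d/10) = 2.84 + 0.536 = 3.376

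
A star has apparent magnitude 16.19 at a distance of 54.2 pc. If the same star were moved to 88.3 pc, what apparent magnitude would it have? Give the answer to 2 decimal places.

m ≈ 17.25

Flux ∝ 1/d², so Δm = 5 log₁₀(d₂/d₁) = 5 log₁₀(88.3/54.2) = 1.060
m₂ = m₁ + Δm = 16.19 + (1.060) = 17.250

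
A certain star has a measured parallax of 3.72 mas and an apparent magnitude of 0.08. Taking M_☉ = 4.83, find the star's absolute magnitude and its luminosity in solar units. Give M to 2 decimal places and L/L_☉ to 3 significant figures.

d = 1/p = 1000/3.72 mas = 268.8 pc
M = m − 5 log₁₀ d + 5 = 0.08 − 5·2.4295 + 5 = -7.067
M − M_☉ = -7.067 − 4.83 = -11.897
L/L_☉ = 10^(−0.4 × -11.897) = 57400

M ≈ -7.07; L/L_☉ ≈ 57400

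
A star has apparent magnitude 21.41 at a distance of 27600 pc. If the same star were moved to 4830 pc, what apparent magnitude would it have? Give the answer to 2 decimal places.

Flux ∝ 1/d², so Δm = 5 log₁₀(d₂/d₁) = 5 log₁₀(4830/27600) = -3.785
m₂ = m₁ + Δm = 21.41 + (-3.785) = 17.625

m ≈ 17.63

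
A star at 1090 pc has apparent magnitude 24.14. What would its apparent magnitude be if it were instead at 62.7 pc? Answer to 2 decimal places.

m ≈ 17.94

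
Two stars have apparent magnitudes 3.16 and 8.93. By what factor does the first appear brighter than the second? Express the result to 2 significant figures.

Δm = 3.16 − (8.93) = -5.77
Flux ratio = 10^(−0.4 Δm) = 10^(−0.4 × -5.77) = 10^2.308 = 203.2

200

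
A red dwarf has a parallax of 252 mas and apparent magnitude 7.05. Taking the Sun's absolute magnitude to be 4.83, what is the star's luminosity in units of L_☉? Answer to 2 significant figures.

d = 1/p = 1000/252 mas = 3.968 pc
M = m − 5 log₁₀ d + 5 = 7.05 − 5·0.5986 + 5 = 9.057
M − M_☉ = 9.057 − 4.83 = 4.227
L/L_☉ = 10^(−0.4 × 4.227) = 0.02038

L/L_☉ ≈ 0.020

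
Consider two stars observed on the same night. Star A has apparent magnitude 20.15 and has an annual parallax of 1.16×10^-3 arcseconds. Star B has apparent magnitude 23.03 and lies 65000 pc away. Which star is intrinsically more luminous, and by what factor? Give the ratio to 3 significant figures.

Star B is more luminous, by a factor of 401.

Star A: d = 1/p = 1/1.16×10^-3″ = 862.1 pc
Star A: M = m − 5 log₁₀ d + 5 = 20.15 − 5·2.9355 + 5 = 10.472
Star B: M = m − 5 log₁₀ d + 5 = 23.03 − 5·4.8129 + 5 = 3.965
ΔM = M_A − M_B = 10.472 − (3.965) = 6.507; smaller M is more luminous → Star B.
L ratio = 10^(0.4 |ΔM|) = 10^2.603 = 400.6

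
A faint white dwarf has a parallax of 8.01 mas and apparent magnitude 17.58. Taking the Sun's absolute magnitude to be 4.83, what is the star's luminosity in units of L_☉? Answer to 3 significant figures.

L/L_☉ ≈ 1.24×10^-3

d = 1/p = 1000/8.01 mas = 124.8 pc
M = m − 5 log₁₀ d + 5 = 17.58 − 5·2.0964 + 5 = 12.098
M − M_☉ = 12.098 − 4.83 = 7.268
L/L_☉ = 10^(−0.4 × 7.268) = 1.238×10^-3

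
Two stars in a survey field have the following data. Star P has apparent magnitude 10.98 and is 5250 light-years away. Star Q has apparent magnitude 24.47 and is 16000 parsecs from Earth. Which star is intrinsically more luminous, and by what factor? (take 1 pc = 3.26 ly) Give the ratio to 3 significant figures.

Star P is more luminous, by a factor of 2520.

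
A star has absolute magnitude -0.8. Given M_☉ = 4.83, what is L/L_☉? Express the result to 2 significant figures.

L/L_☉ ≈ 180

M − M_☉ = -0.8 − 4.83 = -5.630
L/L_☉ = 10^(−0.4 (M − M_☉)) = 10^2.252 = 178.6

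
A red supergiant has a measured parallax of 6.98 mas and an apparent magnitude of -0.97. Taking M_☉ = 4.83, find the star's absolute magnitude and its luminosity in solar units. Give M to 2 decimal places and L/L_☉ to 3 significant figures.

d = 1/p = 1000/6.98 mas = 143.3 pc
M = m − 5 log₁₀ d + 5 = -0.97 − 5·2.1561 + 5 = -6.751
M − M_☉ = -6.751 − 4.83 = -11.581
L/L_☉ = 10^(−0.4 × -11.581) = 42880

M ≈ -6.75; L/L_☉ ≈ 42900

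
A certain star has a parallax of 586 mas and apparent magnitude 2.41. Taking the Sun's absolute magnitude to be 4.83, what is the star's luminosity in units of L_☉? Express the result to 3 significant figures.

d = 1/p = 1000/586 mas = 1.706 pc
M = m − 5 log₁₀ d + 5 = 2.41 − 5·0.2321 + 5 = 6.249
M − M_☉ = 6.249 − 4.83 = 1.419
L/L_☉ = 10^(−0.4 × 1.419) = 0.2705

L/L_☉ ≈ 0.271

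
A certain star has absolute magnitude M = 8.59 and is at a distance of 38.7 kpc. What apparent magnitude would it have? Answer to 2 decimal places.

m ≈ 26.53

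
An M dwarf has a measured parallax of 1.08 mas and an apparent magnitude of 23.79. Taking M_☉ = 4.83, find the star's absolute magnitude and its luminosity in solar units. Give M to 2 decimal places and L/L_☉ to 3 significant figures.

M ≈ 13.96; L/L_☉ ≈ 2.23×10^-4

d = 1/p = 1000/1.08 mas = 925.9 pc
M = m − 5 log₁₀ d + 5 = 23.79 − 5·2.9666 + 5 = 13.957
M − M_☉ = 13.957 − 4.83 = 9.127
L/L_☉ = 10^(−0.4 × 9.127) = 2.234×10^-4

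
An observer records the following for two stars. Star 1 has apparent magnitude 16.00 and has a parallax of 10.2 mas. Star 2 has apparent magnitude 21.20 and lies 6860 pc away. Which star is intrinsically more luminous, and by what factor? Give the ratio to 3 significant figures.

Star 2 is more luminous, by a factor of 40.7.

Star 1: p = 10.2 mas = 0.0102″ → d = 1/p = 98.04 pc
Star 1: M = m − 5 log₁₀ d + 5 = 16.00 − 5·1.9914 + 5 = 11.043
Star 2: M = m − 5 log₁₀ d + 5 = 21.20 − 5·3.8363 + 5 = 7.018
ΔM = M_1 − M_2 = 11.043 − (7.018) = 4.025; smaller M is more luminous → Star 2.
L ratio = 10^(0.4 |ΔM|) = 10^1.610 = 40.72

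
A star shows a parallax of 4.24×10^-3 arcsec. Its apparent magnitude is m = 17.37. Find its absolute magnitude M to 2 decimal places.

d = 1/p = 1/4.24×10^-3″ = 235.8 pc
5 log₁₀(d/10 pc) = 5 log₁₀(235.8) − 5 = 6.863
M = m − 5 log₁₀(d/10) = 17.37 − 6.863 = 10.507

M ≈ 10.51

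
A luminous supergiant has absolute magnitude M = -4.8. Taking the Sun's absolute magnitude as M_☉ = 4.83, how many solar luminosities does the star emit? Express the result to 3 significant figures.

L/L_☉ ≈ 7110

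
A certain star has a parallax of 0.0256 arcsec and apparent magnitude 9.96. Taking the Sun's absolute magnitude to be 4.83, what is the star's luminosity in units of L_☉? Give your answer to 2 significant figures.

L/L_☉ ≈ 0.14

d = 1/p = 1/0.0256″ = 39.06 pc
M = m − 5 log₁₀ d + 5 = 9.96 − 5·1.5918 + 5 = 7.001
M − M_☉ = 7.001 − 4.83 = 2.171
L/L_☉ = 10^(−0.4 × 2.171) = 0.1354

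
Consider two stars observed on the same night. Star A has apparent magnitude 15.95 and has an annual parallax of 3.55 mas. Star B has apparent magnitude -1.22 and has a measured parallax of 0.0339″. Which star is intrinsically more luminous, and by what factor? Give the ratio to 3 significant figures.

Star B is more luminous, by a factor of 80900.

Star A: p = 3.55 mas = 3.55×10^-3″ → d = 1/p = 281.7 pc
Star A: M = m − 5 log₁₀ d + 5 = 15.95 − 5·2.4498 + 5 = 8.701
Star B: d = 1/p = 1/0.0339″ = 29.50 pc
Star B: M = m − 5 log₁₀ d + 5 = -1.22 − 5·1.4698 + 5 = -3.569
ΔM = M_A − M_B = 8.701 − (-3.569) = 12.270; smaller M is more luminous → Star B.
L ratio = 10^(0.4 |ΔM|) = 10^4.908 = 80920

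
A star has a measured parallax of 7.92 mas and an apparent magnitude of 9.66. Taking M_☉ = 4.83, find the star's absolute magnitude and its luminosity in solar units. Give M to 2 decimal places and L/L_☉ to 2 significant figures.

M ≈ 4.15; L/L_☉ ≈ 1.9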